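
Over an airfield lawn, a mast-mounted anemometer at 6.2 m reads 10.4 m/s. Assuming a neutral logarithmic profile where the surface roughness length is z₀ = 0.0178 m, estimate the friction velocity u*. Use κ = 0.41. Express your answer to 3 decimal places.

u* ≈ 0.729 m/s

Log law: V(z) = (u*/κ) · ln(z/z₀) ⇒ u* = κ · V / ln(z/z₀)
u* = 0.41 × 10.4 / ln(6.2/0.0178) = 0.41 × 10.4 / 5.8531
   = 4.2640 / 5.8531 = 0.7285 m/s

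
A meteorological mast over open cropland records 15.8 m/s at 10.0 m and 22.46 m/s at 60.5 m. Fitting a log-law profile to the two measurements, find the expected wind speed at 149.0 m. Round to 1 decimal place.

25.8 m/s

Log law: V ∝ ln(z/z₀). From the pair, with r = V₁/V₂ = 0.70347,
ln z₀ = (ln z₁ − r·ln z₂)/(1 − r) = (2.3026 − 0.70347×4.1026)/0.29653 = -1.9678 → z₀ = 0.1398 m
V₃ = V₁ · ln(z₃/z₀)/ln(z₁/z₀) = 15.8 × 6.9718/4.2704 = 25.7947 m/s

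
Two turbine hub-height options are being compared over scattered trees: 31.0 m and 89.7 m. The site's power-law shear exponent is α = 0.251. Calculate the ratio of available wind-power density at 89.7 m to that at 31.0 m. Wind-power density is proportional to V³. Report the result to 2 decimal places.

Speed ratio: V_B/V_A = (z_B/z_A)^α = (89.7/31.0)^0.251 = (2.8935)^0.251 = 1.30563
Power-density ratio: P_B/P_A = (V_B/V_A)³ = (1.30563)³ = 2.22565

2.23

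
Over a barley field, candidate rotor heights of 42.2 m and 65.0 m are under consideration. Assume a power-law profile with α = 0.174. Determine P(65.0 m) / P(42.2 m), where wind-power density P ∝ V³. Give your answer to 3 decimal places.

Speed ratio: V_B/V_A = (z_B/z_A)^α = (65.0/42.2)^0.174 = (1.5403)^0.174 = 1.07806
Power-density ratio: P_B/P_A = (V_B/V_A)³ = (1.07806)³ = 1.25293

1.253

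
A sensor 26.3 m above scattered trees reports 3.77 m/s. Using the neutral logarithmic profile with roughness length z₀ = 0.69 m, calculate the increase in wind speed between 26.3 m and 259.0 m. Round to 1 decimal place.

Log law: V₂ = V₁ · ln(z₂/z₀)/ln(z₁/z₀) = 3.77 × 5.9279/3.6406 = 6.1385 m/s
ΔV = 6.1385 − 3.77 = 2.3685 m/s

2.4 m/s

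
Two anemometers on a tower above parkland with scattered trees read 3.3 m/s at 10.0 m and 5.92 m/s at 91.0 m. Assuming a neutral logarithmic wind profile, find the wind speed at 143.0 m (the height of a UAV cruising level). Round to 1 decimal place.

Log law: V ∝ ln(z/z₀). From the pair, with r = V₁/V₂ = 0.55743,
ln z₀ = (ln z₁ − r·ln z₂)/(1 − r) = (2.3026 − 0.55743×4.5109)/0.44257 = -0.4788 → z₀ = 0.6195 m
V₃ = V₁ · ln(z₃/z₀)/ln(z₁/z₀) = 3.3 × 5.4417/2.7814 = 6.4563 m/s

6.5 m/s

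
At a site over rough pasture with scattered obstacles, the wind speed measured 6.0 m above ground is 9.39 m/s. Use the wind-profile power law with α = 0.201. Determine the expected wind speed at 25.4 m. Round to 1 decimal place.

Power-law profile: V₂ = V₁ · (z₂/z₁)^α
V₂ = 9.39 × (25.4/6.0)^0.201 = 9.39 × (4.2333)^0.201
    = 9.39 × 1.3365 = 12.5496 m/s

12.5 m/s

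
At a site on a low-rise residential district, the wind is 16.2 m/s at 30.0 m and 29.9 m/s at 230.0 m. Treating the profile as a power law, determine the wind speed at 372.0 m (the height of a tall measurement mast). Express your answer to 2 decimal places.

34.55 m/s

First find α: α = ln(V₂/V₁)/ln(z₂/z₁) = ln(29.9/16.2)/ln(230.0/30.0) = 0.61285/2.03688 = 0.3009
Extrapolate from 230.0 m to 372.0 m: V₃ = 29.9 × (372.0/230.0)^0.3009 = 29.9 × 1.1557 = 34.5540 m/s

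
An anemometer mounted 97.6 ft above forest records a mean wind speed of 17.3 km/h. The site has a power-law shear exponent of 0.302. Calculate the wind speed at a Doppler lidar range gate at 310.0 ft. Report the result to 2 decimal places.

Power-law profile: V₂ = V₁ · (z₂/z₁)^α
V₂ = 17.3 × (310.0/97.6)^0.302 = 17.3 × (3.1762)^0.302
    = 17.3 × 1.4177 = 24.5258 km/h

24.53 km/h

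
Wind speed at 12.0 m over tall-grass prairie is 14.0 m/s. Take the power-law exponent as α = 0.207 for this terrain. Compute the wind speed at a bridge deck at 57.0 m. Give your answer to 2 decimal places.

19.33 m/s

Power-law profile: V₂ = V₁ · (z₂/z₁)^α
V₂ = 14.0 × (57.0/12.0)^0.207 = 14.0 × (4.7500)^0.207
    = 14.0 × 1.3806 = 19.3287 m/s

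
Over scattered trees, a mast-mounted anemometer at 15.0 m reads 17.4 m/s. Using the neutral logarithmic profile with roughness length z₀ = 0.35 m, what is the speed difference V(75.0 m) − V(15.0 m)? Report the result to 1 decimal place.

Log law: V₂ = V₁ · ln(z₂/z₀)/ln(z₁/z₀) = 17.4 × 5.3673/3.7579 = 24.8521 m/s
ΔV = 24.8521 − 17.4 = 7.4521 m/s

7.5 m/s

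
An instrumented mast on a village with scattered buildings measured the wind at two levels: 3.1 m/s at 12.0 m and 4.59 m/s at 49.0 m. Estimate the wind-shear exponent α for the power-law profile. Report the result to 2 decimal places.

α ≈ 0.28

Power law: V₂/V₁ = (z₂/z₁)^α ⇒ α = ln(V₂/V₁) / ln(z₂/z₁)
α = ln(4.59/3.1) / ln(49.0/12.0) = ln(1.4806) / ln(4.0833)
  = 0.39248 / 1.40691 = 0.27896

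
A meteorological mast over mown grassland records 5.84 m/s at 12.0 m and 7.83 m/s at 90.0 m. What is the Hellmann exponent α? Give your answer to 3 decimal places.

Power law: V₂/V₁ = (z₂/z₁)^α ⇒ α = ln(V₂/V₁) / ln(z₂/z₁)
α = ln(7.83/5.84) / ln(90.0/12.0) = ln(1.3408) / ln(7.5000)
  = 0.29323 / 2.01490 = 0.14553

α ≈ 0.146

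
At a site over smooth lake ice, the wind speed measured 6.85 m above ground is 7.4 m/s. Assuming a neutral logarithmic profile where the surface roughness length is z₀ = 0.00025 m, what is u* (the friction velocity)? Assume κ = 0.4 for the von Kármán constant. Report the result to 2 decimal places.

Log law: V(z) = (u*/κ) · ln(z/z₀) ⇒ u* = κ · V / ln(z/z₀)
u* = 0.4 × 7.4 / ln(6.85/0.00025) = 0.4 × 7.4 / 10.2183
   = 2.9600 / 10.2183 = 0.2897 m/s

u* ≈ 0.29 m/s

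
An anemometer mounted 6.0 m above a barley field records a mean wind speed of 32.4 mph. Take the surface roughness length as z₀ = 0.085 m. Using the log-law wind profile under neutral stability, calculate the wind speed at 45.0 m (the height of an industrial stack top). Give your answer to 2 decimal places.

47.74 mph

Log law: V(z) ∝ ln(z/z₀), so V₂/V₁ = ln(z₂/z₀) / ln(z₁/z₀).
ln(45.0/0.085) = 6.2718, ln(6.0/0.085) = 4.2569
V₂ = 32.4 × 6.2718/4.2569 = 32.4 × 1.4733 = 47.7359 mph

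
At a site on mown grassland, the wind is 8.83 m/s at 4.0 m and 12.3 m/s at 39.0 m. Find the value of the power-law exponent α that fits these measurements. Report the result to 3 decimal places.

α ≈ 0.146

Power law: V₂/V₁ = (z₂/z₁)^α ⇒ α = ln(V₂/V₁) / ln(z₂/z₁)
α = ln(12.3/8.83) / ln(39.0/4.0) = ln(1.3930) / ln(9.7500)
  = 0.33144 / 2.27727 = 0.14554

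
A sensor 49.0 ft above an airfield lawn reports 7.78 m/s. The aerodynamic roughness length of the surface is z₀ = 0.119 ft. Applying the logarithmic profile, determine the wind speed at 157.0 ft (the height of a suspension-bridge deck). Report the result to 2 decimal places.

Log law: V(z) ∝ ln(z/z₀), so V₂/V₁ = ln(z₂/z₀) / ln(z₁/z₀).
ln(157.0/0.119) = 7.1849, ln(49.0/0.119) = 6.0205
V₂ = 7.78 × 7.1849/6.0205 = 7.78 × 1.1934 = 9.2847 m/s

9.28 m/s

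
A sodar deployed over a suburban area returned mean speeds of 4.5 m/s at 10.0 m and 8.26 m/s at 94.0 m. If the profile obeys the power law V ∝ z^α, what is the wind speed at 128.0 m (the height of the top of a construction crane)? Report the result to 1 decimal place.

First find α: α = ln(V₂/V₁)/ln(z₂/z₁) = ln(8.26/4.5)/ln(94.0/10.0) = 0.60735/2.24071 = 0.2711
Extrapolate from 94.0 m to 128.0 m: V₃ = 8.26 × (128.0/94.0)^0.2711 = 8.26 × 1.0873 = 8.9810 m/s

9.0 m/s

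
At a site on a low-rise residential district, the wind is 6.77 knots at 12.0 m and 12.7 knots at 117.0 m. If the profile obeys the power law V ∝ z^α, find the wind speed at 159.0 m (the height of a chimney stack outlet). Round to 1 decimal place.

13.8 knots

First find α: α = ln(V₂/V₁)/ln(z₂/z₁) = ln(12.7/6.77)/ln(117.0/12.0) = 0.62910/2.27727 = 0.2763
Extrapolate from 117.0 m to 159.0 m: V₃ = 12.7 × (159.0/117.0)^0.2763 = 12.7 × 1.0884 = 13.8230 knots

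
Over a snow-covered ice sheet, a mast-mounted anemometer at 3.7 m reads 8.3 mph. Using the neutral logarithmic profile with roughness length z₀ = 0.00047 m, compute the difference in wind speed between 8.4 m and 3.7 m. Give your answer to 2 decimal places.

0.76 mph

Log law: V₂ = V₁ · ln(z₂/z₀)/ln(z₁/z₀) = 8.3 × 9.7910/8.9711 = 9.0586 mph
ΔV = 9.0586 − 8.3 = 0.7586 mph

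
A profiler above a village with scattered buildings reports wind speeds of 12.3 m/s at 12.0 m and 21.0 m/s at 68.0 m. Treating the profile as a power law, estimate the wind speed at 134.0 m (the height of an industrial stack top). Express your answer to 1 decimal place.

First find α: α = ln(V₂/V₁)/ln(z₂/z₁) = ln(21.0/12.3)/ln(68.0/12.0) = 0.53492/1.73460 = 0.3084
Extrapolate from 68.0 m to 134.0 m: V₃ = 21.0 × (134.0/68.0)^0.3084 = 21.0 × 1.2327 = 25.8862 m/s

25.9 m/s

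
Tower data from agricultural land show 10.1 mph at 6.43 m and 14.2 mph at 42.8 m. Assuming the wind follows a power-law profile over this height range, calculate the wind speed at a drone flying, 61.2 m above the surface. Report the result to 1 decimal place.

First find α: α = ln(V₂/V₁)/ln(z₂/z₁) = ln(14.2/10.1)/ln(42.8/6.43) = 0.34071/1.89556 = 0.1797
Extrapolate from 42.8 m to 61.2 m: V₃ = 14.2 × (61.2/42.8)^0.1797 = 14.2 × 1.0664 = 15.1427 mph

15.1 mph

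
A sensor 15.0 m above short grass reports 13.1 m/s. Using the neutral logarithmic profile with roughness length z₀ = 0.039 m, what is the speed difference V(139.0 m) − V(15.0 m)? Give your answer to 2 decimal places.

4.90 m/s

Log law: V₂ = V₁ · ln(z₂/z₀)/ln(z₁/z₀) = 13.1 × 8.1787/5.9522 = 18.0000 m/s
ΔV = 18.0000 − 13.1 = 4.9000 m/s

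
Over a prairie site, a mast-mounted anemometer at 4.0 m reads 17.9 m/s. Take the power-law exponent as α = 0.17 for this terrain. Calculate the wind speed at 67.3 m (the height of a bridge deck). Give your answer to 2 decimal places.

Power-law profile: V₂ = V₁ · (z₂/z₁)^α
V₂ = 17.9 × (67.3/4.0)^0.17 = 17.9 × (16.8250)^0.17
    = 17.9 × 1.6159 = 28.9245 m/s

28.92 m/s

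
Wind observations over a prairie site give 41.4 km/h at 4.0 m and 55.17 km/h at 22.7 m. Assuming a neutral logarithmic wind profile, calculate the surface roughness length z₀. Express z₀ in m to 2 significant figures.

z₀ ≈ 0.022 m

Log law: V(z) ∝ ln(z/z₀). With r = V₁/V₂ = 41.4/55.17 = 0.75041,
r · ln(z₂/z₀) = ln(z₁/z₀) ⇒ ln z₀ = (ln z₁ − r·ln z₂)/(1 − r)
ln z₀ = (1.38629 − 0.75041×3.12236) / 0.24959 = -3.8333
z₀ = exp(-3.8333) = 0.02164 m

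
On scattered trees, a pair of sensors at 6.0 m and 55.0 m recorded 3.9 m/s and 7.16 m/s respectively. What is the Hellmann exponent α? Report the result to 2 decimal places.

α ≈ 0.27

Power law: V₂/V₁ = (z₂/z₁)^α ⇒ α = ln(V₂/V₁) / ln(z₂/z₁)
α = ln(7.16/3.9) / ln(55.0/6.0) = ln(1.8359) / ln(9.1667)
  = 0.60753 / 2.21557 = 0.27421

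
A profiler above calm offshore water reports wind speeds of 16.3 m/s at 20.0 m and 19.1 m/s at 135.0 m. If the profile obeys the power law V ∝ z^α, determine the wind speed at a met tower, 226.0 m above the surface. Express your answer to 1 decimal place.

First find α: α = ln(V₂/V₁)/ln(z₂/z₁) = ln(19.1/16.3)/ln(135.0/20.0) = 0.15852/1.90954 = 0.0830
Extrapolate from 135.0 m to 226.0 m: V₃ = 19.1 × (226.0/135.0)^0.0830 = 19.1 × 1.0437 = 19.9347 m/s

19.9 m/s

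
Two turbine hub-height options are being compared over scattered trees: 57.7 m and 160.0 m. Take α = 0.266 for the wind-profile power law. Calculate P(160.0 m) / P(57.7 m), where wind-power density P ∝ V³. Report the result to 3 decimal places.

Speed ratio: V_B/V_A = (z_B/z_A)^α = (160.0/57.7)^0.266 = (2.7730)^0.266 = 1.31167
Power-density ratio: P_B/P_A = (V_B/V_A)³ = (1.31167)³ = 2.25668

2.257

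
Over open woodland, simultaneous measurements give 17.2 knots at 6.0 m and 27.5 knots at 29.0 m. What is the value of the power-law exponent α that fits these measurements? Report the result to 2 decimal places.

Power law: V₂/V₁ = (z₂/z₁)^α ⇒ α = ln(V₂/V₁) / ln(z₂/z₁)
α = ln(27.5/17.2) / ln(29.0/6.0) = ln(1.5988) / ln(4.8333)
  = 0.46928 / 1.57554 = 0.29785

α ≈ 0.30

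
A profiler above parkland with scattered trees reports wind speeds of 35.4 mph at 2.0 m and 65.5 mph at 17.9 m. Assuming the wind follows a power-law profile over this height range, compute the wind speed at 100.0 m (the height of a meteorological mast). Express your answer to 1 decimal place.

First find α: α = ln(V₂/V₁)/ln(z₂/z₁) = ln(65.5/35.4)/ln(17.9/2.0) = 0.61534/2.19165 = 0.2808
Extrapolate from 17.9 m to 100.0 m: V₃ = 65.5 × (100.0/17.9)^0.2808 = 65.5 × 1.6210 = 106.1729 mph

106.2 mph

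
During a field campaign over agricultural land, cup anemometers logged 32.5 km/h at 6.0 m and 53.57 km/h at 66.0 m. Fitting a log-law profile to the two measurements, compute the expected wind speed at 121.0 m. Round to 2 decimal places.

58.90 km/h

Log law: V ∝ ln(z/z₀). From the pair, with r = V₁/V₂ = 0.60668,
ln z₀ = (ln z₁ − r·ln z₂)/(1 − r) = (1.7918 − 0.60668×4.1897)/0.39332 = -1.9069 → z₀ = 0.1485 m
V₃ = V₁ · ln(z₃/z₀)/ln(z₁/z₀) = 32.5 × 6.7027/3.6987 = 58.8960 km/h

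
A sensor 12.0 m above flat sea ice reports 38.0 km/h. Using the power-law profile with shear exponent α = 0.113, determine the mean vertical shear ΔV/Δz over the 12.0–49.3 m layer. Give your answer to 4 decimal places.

Power law: V₂ = V₁ · (z₂/z₁)^α = 38.0 × (4.1083)^0.113 = 44.5787 km/h
ΔV/Δz = (44.5787 − 38.0)/(49.3 − 12.0) = 6.5787/37.3000 = 0.17637 km/h/m

0.1764 km/h/m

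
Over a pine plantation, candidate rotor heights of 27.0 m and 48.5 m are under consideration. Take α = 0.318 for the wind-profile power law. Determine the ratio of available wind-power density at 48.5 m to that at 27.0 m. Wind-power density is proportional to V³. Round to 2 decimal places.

1.75

Speed ratio: V_B/V_A = (z_B/z_A)^α = (48.5/27.0)^0.318 = (1.7963)^0.318 = 1.20474
Power-density ratio: P_B/P_A = (V_B/V_A)³ = (1.20474)³ = 1.74854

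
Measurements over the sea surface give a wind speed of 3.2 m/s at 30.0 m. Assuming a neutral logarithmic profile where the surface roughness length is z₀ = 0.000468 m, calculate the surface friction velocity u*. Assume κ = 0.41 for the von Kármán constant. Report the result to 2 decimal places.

u* ≈ 0.12 m/s

Log law: V(z) = (u*/κ) · ln(z/z₀) ⇒ u* = κ · V / ln(z/z₀)
u* = 0.41 × 3.2 / ln(30.0/0.000468) = 0.41 × 3.2 / 11.0682
   = 1.3120 / 11.0682 = 0.1185 m/s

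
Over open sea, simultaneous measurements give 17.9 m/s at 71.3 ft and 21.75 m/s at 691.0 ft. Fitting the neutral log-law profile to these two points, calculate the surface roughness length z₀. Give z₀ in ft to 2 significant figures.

z₀ ≈ 0.0018 ft

Log law: V(z) ∝ ln(z/z₀). With r = V₁/V₂ = 17.9/21.75 = 0.82299,
r · ln(z₂/z₀) = ln(z₁/z₀) ⇒ ln z₀ = (ln z₁ − r·ln z₂)/(1 − r)
ln z₀ = (4.26690 − 0.82299×6.53814) / 0.17701 = -6.2929
z₀ = exp(-6.2929) = 0.001849 ft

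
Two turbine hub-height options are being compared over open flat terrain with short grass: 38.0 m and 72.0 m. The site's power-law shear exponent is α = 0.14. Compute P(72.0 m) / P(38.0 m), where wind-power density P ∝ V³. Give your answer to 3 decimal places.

Speed ratio: V_B/V_A = (z_B/z_A)^α = (72.0/38.0)^0.14 = (1.8947)^0.14 = 1.09360
Power-density ratio: P_B/P_A = (V_B/V_A)³ = (1.09360)³ = 1.30789

1.308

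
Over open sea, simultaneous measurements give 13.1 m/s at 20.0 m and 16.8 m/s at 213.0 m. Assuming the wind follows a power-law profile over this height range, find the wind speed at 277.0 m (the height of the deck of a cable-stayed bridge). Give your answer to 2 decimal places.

17.27 m/s

First find α: α = ln(V₂/V₁)/ln(z₂/z₁) = ln(16.8/13.1)/ln(213.0/20.0) = 0.24877/2.36556 = 0.1052
Extrapolate from 213.0 m to 277.0 m: V₃ = 16.8 × (277.0/213.0)^0.1052 = 16.8 × 1.0280 = 17.2706 m/s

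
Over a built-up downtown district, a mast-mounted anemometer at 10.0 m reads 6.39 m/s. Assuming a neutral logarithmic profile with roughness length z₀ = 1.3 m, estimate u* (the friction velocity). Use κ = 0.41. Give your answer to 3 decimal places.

u* ≈ 1.284 m/s

Log law: V(z) = (u*/κ) · ln(z/z₀) ⇒ u* = κ · V / ln(z/z₀)
u* = 0.41 × 6.39 / ln(10.0/1.3) = 0.41 × 6.39 / 2.0402
   = 2.6199 / 2.0402 = 1.2841 m/s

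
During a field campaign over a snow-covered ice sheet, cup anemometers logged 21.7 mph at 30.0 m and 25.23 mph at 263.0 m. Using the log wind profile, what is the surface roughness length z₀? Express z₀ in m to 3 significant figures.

z₀ ≈ 0.0000480 m

Log law: V(z) ∝ ln(z/z₀). With r = V₁/V₂ = 21.7/25.23 = 0.86009,
r · ln(z₂/z₀) = ln(z₁/z₀) ⇒ ln z₀ = (ln z₁ − r·ln z₂)/(1 − r)
ln z₀ = (3.40120 − 0.86009×5.57215) / 0.13991 = -9.9443
z₀ = exp(-9.9443) = 0.00004800 m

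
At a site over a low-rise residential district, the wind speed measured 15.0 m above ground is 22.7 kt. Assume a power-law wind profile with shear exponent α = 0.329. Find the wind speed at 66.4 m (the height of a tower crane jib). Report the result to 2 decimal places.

Power-law profile: V₂ = V₁ · (z₂/z₁)^α
V₂ = 22.7 × (66.4/15.0)^0.329 = 22.7 × (4.4267)^0.329
    = 22.7 × 1.6314 = 37.0327 kt

37.03 kt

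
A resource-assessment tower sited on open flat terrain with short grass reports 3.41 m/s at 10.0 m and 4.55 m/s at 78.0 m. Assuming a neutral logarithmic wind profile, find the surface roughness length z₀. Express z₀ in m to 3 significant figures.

Log law: V(z) ∝ ln(z/z₀). With r = V₁/V₂ = 3.41/4.55 = 0.74945,
r · ln(z₂/z₀) = ln(z₁/z₀) ⇒ ln z₀ = (ln z₁ − r·ln z₂)/(1 − r)
ln z₀ = (2.30259 − 0.74945×4.35671) / 0.25055 = -3.8418
z₀ = exp(-3.8418) = 0.02146 m

z₀ ≈ 0.0215 m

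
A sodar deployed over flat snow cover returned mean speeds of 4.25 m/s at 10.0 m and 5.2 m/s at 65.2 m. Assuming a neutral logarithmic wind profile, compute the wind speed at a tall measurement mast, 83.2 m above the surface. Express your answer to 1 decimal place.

Log law: V ∝ ln(z/z₀). From the pair, with r = V₁/V₂ = 0.81731,
ln z₀ = (ln z₁ − r·ln z₂)/(1 − r) = (2.3026 − 0.81731×4.1775)/0.18269 = -6.0850 → z₀ = 0.002277 m
V₃ = V₁ · ln(z₃/z₀)/ln(z₁/z₀) = 4.25 × 10.5063/8.3876 = 5.3235 m/s

5.3 m/s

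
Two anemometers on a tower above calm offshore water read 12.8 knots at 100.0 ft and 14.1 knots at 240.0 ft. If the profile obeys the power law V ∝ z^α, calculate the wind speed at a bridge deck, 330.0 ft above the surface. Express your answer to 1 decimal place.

14.6 knots

First find α: α = ln(V₂/V₁)/ln(z₂/z₁) = ln(14.1/12.8)/ln(240.0/100.0) = 0.09673/0.87547 = 0.1105
Extrapolate from 240.0 ft to 330.0 ft: V₃ = 14.1 × (330.0/240.0)^0.1105 = 14.1 × 1.0358 = 14.6049 knots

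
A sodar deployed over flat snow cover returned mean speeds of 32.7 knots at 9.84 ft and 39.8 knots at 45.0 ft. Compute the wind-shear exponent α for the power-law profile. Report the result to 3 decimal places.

Power law: V₂/V₁ = (z₂/z₁)^α ⇒ α = ln(V₂/V₁) / ln(z₂/z₁)
α = ln(39.8/32.7) / ln(45.0/9.84) = ln(1.2171) / ln(4.5732)
  = 0.19649 / 1.52021 = 0.12925

α ≈ 0.129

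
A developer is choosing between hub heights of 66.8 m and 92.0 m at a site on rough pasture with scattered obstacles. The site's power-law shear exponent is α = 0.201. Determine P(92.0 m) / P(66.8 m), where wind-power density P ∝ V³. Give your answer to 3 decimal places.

1.213

Speed ratio: V_B/V_A = (z_B/z_A)^α = (92.0/66.8)^0.201 = (1.3772)^0.201 = 1.06645
Power-density ratio: P_B/P_A = (V_B/V_A)³ = (1.06645)³ = 1.21290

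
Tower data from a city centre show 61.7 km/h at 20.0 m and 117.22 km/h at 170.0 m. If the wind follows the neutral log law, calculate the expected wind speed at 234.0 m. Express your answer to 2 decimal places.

Log law: V ∝ ln(z/z₀). From the pair, with r = V₁/V₂ = 0.52636,
ln z₀ = (ln z₁ − r·ln z₂)/(1 − r) = (2.9957 − 0.52636×5.1358)/0.47364 = 0.6175 → z₀ = 1.854 m
V₃ = V₁ · ln(z₃/z₀)/ln(z₁/z₀) = 61.7 × 4.8379/2.3783 = 125.5094 km/h

125.51 km/h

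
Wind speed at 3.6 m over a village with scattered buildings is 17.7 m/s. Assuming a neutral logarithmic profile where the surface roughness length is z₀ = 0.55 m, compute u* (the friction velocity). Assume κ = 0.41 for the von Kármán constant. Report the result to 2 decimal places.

u* ≈ 3.86 m/s

Log law: V(z) = (u*/κ) · ln(z/z₀) ⇒ u* = κ · V / ln(z/z₀)
u* = 0.41 × 17.7 / ln(3.6/0.55) = 0.41 × 17.7 / 1.8788
   = 7.2570 / 1.8788 = 3.8626 m/s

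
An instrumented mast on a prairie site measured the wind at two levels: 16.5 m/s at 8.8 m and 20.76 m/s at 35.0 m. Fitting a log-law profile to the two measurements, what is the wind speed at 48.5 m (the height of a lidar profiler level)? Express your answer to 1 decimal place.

21.8 m/s

Log law: V ∝ ln(z/z₀). From the pair, with r = V₁/V₂ = 0.79480,
ln z₀ = (ln z₁ − r·ln z₂)/(1 − r) = (2.1748 − 0.79480×3.5553)/0.20520 = -3.1726 → z₀ = 0.04189 m
V₃ = V₁ · ln(z₃/z₀)/ln(z₁/z₀) = 16.5 × 7.0542/5.3474 = 21.7666 m/s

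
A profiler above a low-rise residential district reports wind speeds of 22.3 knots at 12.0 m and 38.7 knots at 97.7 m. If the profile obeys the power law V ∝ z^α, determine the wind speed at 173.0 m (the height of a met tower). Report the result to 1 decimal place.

First find α: α = ln(V₂/V₁)/ln(z₂/z₁) = ln(38.7/22.3)/ln(97.7/12.0) = 0.55125/2.09699 = 0.2629
Extrapolate from 97.7 m to 173.0 m: V₃ = 38.7 × (173.0/97.7)^0.2629 = 38.7 × 1.1621 = 44.9722 knots

45.0 knots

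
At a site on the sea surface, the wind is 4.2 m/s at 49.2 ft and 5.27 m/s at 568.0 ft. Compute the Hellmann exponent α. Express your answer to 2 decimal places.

α ≈ 0.09

Power law: V₂/V₁ = (z₂/z₁)^α ⇒ α = ln(V₂/V₁) / ln(z₂/z₁)
α = ln(5.27/4.2) / ln(568.0/49.2) = ln(1.2548) / ln(11.5447)
  = 0.22695 / 2.44623 = 0.09277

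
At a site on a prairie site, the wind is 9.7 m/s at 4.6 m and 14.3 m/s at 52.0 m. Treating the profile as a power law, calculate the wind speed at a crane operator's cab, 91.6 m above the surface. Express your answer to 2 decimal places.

15.66 m/s

First find α: α = ln(V₂/V₁)/ln(z₂/z₁) = ln(14.3/9.7)/ln(52.0/4.6) = 0.38813/2.42519 = 0.1600
Extrapolate from 52.0 m to 91.6 m: V₃ = 14.3 × (91.6/52.0)^0.1600 = 14.3 × 1.0948 = 15.6563 m/s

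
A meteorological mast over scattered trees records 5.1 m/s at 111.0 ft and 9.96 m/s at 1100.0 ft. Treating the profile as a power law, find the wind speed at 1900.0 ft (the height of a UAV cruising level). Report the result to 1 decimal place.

11.7 m/s

First find α: α = ln(V₂/V₁)/ln(z₂/z₁) = ln(9.96/5.1)/ln(1100.0/111.0) = 0.66934/2.29354 = 0.2918
Extrapolate from 1100.0 ft to 1900.0 ft: V₃ = 9.96 × (1900.0/1100.0)^0.2918 = 9.96 × 1.1729 = 11.6823 m/s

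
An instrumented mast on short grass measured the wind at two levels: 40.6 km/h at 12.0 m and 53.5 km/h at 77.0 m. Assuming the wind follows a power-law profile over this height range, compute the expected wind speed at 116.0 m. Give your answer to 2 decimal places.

56.86 km/h

First find α: α = ln(V₂/V₁)/ln(z₂/z₁) = ln(53.5/40.6)/ln(77.0/12.0) = 0.27591/1.85890 = 0.1484
Extrapolate from 77.0 m to 116.0 m: V₃ = 53.5 × (116.0/77.0)^0.1484 = 53.5 × 1.0627 = 56.8551 km/h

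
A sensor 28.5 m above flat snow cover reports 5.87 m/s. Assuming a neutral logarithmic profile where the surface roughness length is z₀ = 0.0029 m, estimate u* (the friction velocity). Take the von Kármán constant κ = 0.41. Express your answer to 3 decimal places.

Log law: V(z) = (u*/κ) · ln(z/z₀) ⇒ u* = κ · V / ln(z/z₀)
u* = 0.41 × 5.87 / ln(28.5/0.0029) = 0.41 × 5.87 / 9.1929
   = 2.4067 / 9.1929 = 0.2618 m/s

u* ≈ 0.262 m/s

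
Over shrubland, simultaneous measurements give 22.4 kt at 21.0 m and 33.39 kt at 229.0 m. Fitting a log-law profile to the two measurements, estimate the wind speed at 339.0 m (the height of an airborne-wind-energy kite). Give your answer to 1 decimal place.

Log law: V ∝ ln(z/z₀). From the pair, with r = V₁/V₂ = 0.67086,
ln z₀ = (ln z₁ − r·ln z₂)/(1 − r) = (3.0445 − 0.67086×5.4337)/0.32914 = -1.8252 → z₀ = 0.1612 m
V₃ = V₁ · ln(z₃/z₀)/ln(z₁/z₀) = 22.4 × 7.6512/4.8697 = 35.1944 kt

35.2 kt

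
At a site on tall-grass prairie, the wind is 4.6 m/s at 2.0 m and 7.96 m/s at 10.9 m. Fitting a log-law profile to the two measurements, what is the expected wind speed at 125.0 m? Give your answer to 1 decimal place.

Log law: V ∝ ln(z/z₀). From the pair, with r = V₁/V₂ = 0.57789,
ln z₀ = (ln z₁ − r·ln z₂)/(1 − r) = (0.6931 − 0.57789×2.3888)/0.42211 = -1.6282 → z₀ = 0.1963 m
V₃ = V₁ · ln(z₃/z₀)/ln(z₁/z₀) = 4.6 × 6.4565/2.3214 = 12.7942 m/s

12.8 m/s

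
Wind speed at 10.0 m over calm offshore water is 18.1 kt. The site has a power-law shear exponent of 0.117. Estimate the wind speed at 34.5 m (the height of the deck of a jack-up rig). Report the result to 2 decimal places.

Power-law profile: V₂ = V₁ · (z₂/z₁)^α
V₂ = 18.1 × (34.5/10.0)^0.117 = 18.1 × (3.4500)^0.117
    = 18.1 × 1.1559 = 20.9220 kt

20.92 kt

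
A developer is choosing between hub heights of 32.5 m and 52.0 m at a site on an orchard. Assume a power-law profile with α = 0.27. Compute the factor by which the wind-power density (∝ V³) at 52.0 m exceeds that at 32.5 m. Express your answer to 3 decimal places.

Speed ratio: V_B/V_A = (z_B/z_A)^α = (52.0/32.5)^0.27 = (1.6000)^0.27 = 1.13530
Power-density ratio: P_B/P_A = (V_B/V_A)³ = (1.13530)³ = 1.46331

1.463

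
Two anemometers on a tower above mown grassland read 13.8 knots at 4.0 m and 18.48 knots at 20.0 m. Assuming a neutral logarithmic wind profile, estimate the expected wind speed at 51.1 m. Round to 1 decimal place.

21.2 knots

Log law: V ∝ ln(z/z₀). From the pair, with r = V₁/V₂ = 0.74675,
ln z₀ = (ln z₁ − r·ln z₂)/(1 − r) = (1.3863 − 0.74675×2.9957)/0.25325 = -3.3595 → z₀ = 0.03475 m
V₃ = V₁ · ln(z₃/z₀)/ln(z₁/z₀) = 13.8 × 7.2933/4.7458 = 21.2077 knots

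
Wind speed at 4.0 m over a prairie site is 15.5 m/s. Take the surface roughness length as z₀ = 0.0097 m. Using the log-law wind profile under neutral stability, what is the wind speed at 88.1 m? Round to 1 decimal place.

Log law: V(z) ∝ ln(z/z₀), so V₂/V₁ = ln(z₂/z₀) / ln(z₁/z₀).
ln(88.1/0.0097) = 9.1141, ln(4.0/0.0097) = 6.0219
V₂ = 15.5 × 9.1141/6.0219 = 15.5 × 1.5135 = 23.4590 m/s

23.5 m/s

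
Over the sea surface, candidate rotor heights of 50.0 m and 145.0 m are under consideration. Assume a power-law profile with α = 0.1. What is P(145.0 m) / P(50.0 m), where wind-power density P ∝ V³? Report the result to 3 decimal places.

1.376

Speed ratio: V_B/V_A = (z_B/z_A)^α = (145.0/50.0)^0.1 = (2.9000)^0.1 = 1.11235
Power-density ratio: P_B/P_A = (V_B/V_A)³ = (1.11235)³ = 1.37632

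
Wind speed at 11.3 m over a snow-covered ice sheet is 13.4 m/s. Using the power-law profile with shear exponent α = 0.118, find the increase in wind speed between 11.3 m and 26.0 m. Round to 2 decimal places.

Power law: V₂ = V₁ · (z₂/z₁)^α = 13.4 × (2.3009)^0.118 = 14.7846 m/s
ΔV = 14.7846 − 13.4 = 1.3846 m/s

1.38 m/s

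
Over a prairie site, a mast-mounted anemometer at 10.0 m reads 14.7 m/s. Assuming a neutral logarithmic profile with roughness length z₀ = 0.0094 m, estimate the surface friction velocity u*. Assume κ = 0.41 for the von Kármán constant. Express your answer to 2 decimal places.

Log law: V(z) = (u*/κ) · ln(z/z₀) ⇒ u* = κ · V / ln(z/z₀)
u* = 0.41 × 14.7 / ln(10.0/0.0094) = 0.41 × 14.7 / 6.9696
   = 6.0270 / 6.9696 = 0.8648 m/s

u* ≈ 0.86 m/s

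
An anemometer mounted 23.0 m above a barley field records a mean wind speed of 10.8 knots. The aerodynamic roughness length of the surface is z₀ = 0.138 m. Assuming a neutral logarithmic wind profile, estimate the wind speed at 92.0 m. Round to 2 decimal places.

Log law: V(z) ∝ ln(z/z₀), so V₂/V₁ = ln(z₂/z₀) / ln(z₁/z₀).
ln(92.0/0.138) = 6.5023, ln(23.0/0.138) = 5.1160
V₂ = 10.8 × 6.5023/5.1160 = 10.8 × 1.2710 = 13.7265 knots

13.73 knots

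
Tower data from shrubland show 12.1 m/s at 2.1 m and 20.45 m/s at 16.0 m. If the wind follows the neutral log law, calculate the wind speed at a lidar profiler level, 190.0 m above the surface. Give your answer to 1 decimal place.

30.6 m/s

Log law: V ∝ ln(z/z₀). From the pair, with r = V₁/V₂ = 0.59169,
ln z₀ = (ln z₁ − r·ln z₂)/(1 − r) = (0.7419 − 0.59169×2.7726)/0.40831 = -2.2007 → z₀ = 0.1107 m
V₃ = V₁ · ln(z₃/z₀)/ln(z₁/z₀) = 12.1 × 7.4477/2.9426 = 30.6248 m/s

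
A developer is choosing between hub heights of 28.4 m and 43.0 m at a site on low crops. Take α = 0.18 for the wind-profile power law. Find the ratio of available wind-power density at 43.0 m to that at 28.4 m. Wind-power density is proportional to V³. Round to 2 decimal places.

Speed ratio: V_B/V_A = (z_B/z_A)^α = (43.0/28.4)^0.18 = (1.5141)^0.18 = 1.07752
Power-density ratio: P_B/P_A = (V_B/V_A)³ = (1.07752)³ = 1.25107

1.25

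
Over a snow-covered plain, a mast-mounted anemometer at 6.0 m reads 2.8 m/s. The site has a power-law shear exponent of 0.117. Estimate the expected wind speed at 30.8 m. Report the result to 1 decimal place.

3.4 m/s

Power-law profile: V₂ = V₁ · (z₂/z₁)^α
V₂ = 2.8 × (30.8/6.0)^0.117 = 2.8 × (5.1333)^0.117
    = 2.8 × 1.2109 = 3.3906 m/s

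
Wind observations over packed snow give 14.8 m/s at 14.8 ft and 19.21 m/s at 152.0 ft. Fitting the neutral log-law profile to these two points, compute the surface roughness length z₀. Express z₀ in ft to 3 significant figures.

Log law: V(z) ∝ ln(z/z₀). With r = V₁/V₂ = 14.8/19.21 = 0.77043,
r · ln(z₂/z₀) = ln(z₁/z₀) ⇒ ln z₀ = (ln z₁ − r·ln z₂)/(1 − r)
ln z₀ = (2.69463 − 0.77043×5.02388) / 0.22957 = -5.1224
z₀ = exp(-5.1224) = 0.005962 ft

z₀ ≈ 0.00596 ft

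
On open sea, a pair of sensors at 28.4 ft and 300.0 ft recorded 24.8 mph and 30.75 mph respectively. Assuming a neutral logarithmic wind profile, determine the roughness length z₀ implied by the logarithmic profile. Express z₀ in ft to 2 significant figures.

z₀ ≈ 0.0015 ft

Log law: V(z) ∝ ln(z/z₀). With r = V₁/V₂ = 24.8/30.75 = 0.80650,
r · ln(z₂/z₀) = ln(z₁/z₀) ⇒ ln z₀ = (ln z₁ − r·ln z₂)/(1 − r)
ln z₀ = (3.34639 − 0.80650×5.70378) / 0.19350 = -6.4794
z₀ = exp(-6.4794) = 0.001535 ft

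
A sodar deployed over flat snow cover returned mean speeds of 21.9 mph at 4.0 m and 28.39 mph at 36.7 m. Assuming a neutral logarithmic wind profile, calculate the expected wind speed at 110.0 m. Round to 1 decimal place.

Log law: V ∝ ln(z/z₀). From the pair, with r = V₁/V₂ = 0.77140,
ln z₀ = (ln z₁ − r·ln z₂)/(1 − r) = (1.3863 − 0.77140×3.6028)/0.22860 = -6.0931 → z₀ = 0.002259 m
V₃ = V₁ · ln(z₃/z₀)/ln(z₁/z₀) = 21.9 × 10.7935/7.4793 = 31.6041 mph

31.6 mph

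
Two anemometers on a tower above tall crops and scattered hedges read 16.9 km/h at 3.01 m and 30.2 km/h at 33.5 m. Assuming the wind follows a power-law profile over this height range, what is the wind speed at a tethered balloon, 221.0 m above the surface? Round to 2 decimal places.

47.58 km/h

First find α: α = ln(V₂/V₁)/ln(z₂/z₁) = ln(30.2/16.9)/ln(33.5/3.01) = 0.58053/2.40961 = 0.2409
Extrapolate from 33.5 m to 221.0 m: V₃ = 30.2 × (221.0/33.5)^0.2409 = 30.2 × 1.5754 = 47.5780 km/h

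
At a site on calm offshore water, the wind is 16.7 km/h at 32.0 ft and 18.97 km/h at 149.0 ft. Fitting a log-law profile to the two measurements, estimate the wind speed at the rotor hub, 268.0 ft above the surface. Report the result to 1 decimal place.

Log law: V ∝ ln(z/z₀). From the pair, with r = V₁/V₂ = 0.88034,
ln z₀ = (ln z₁ − r·ln z₂)/(1 − r) = (3.4657 − 0.88034×5.0039)/0.11966 = -7.8506 → z₀ = 0.0003895 ft
V₃ = V₁ · ln(z₃/z₀)/ln(z₁/z₀) = 16.7 × 13.4416/11.3163 = 19.8363 km/h

19.8 km/h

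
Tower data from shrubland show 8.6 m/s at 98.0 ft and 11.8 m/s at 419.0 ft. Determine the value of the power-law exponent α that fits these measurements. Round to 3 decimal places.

Power law: V₂/V₁ = (z₂/z₁)^α ⇒ α = ln(V₂/V₁) / ln(z₂/z₁)
α = ln(11.8/8.6) / ln(419.0/98.0) = ln(1.3721) / ln(4.2755)
  = 0.31634 / 1.45290 = 0.21773

α ≈ 0.218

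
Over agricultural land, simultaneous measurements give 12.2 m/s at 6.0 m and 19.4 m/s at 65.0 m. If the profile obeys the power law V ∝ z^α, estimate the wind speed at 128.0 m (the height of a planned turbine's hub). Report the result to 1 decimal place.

22.1 m/s

First find α: α = ln(V₂/V₁)/ln(z₂/z₁) = ln(19.4/12.2)/ln(65.0/6.0) = 0.46384/2.38263 = 0.1947
Extrapolate from 65.0 m to 128.0 m: V₃ = 19.4 × (128.0/65.0)^0.1947 = 19.4 × 1.1410 = 22.1357 m/s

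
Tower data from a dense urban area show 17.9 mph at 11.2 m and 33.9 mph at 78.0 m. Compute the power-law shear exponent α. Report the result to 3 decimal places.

Power law: V₂/V₁ = (z₂/z₁)^α ⇒ α = ln(V₂/V₁) / ln(z₂/z₁)
α = ln(33.9/17.9) / ln(78.0/11.2) = ln(1.8939) / ln(6.9643)
  = 0.63861 / 1.94080 = 0.32905

α ≈ 0.329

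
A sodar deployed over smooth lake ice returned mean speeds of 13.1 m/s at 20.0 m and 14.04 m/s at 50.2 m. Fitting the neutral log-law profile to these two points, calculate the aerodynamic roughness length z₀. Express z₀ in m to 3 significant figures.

z₀ ≈ 0.0000538 m

Log law: V(z) ∝ ln(z/z₀). With r = V₁/V₂ = 13.1/14.04 = 0.93305,
r · ln(z₂/z₀) = ln(z₁/z₀) ⇒ ln z₀ = (ln z₁ − r·ln z₂)/(1 − r)
ln z₀ = (2.99573 − 0.93305×3.91602) / 0.06695 = -9.8295
z₀ = exp(-9.8295) = 0.00005384 m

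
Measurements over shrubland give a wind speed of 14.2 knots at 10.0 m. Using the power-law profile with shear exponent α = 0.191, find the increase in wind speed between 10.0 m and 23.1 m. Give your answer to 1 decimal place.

Power law: V₂ = V₁ · (z₂/z₁)^α = 14.2 × (2.3100)^0.191 = 16.6624 knots
ΔV = 16.6624 − 14.2 = 2.4624 knots

2.5 knots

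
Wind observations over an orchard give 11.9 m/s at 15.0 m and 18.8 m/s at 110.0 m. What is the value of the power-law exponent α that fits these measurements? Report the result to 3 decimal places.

α ≈ 0.230

Power law: V₂/V₁ = (z₂/z₁)^α ⇒ α = ln(V₂/V₁) / ln(z₂/z₁)
α = ln(18.8/11.9) / ln(110.0/15.0) = ln(1.5798) / ln(7.3333)
  = 0.45732 / 1.99243 = 0.22953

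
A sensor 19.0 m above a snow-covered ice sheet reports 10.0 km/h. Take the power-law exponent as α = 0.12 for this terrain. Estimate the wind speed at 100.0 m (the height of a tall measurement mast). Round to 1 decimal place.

12.2 km/h

Power-law profile: V₂ = V₁ · (z₂/z₁)^α
V₂ = 10.0 × (100.0/19.0)^0.12 = 10.0 × (5.2632)^0.12
    = 10.0 × 1.2205 = 12.2053 km/h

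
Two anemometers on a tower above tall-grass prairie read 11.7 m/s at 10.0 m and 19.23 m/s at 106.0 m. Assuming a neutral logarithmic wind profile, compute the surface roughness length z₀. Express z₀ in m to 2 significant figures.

Log law: V(z) ∝ ln(z/z₀). With r = V₁/V₂ = 11.7/19.23 = 0.60842,
r · ln(z₂/z₀) = ln(z₁/z₀) ⇒ ln z₀ = (ln z₁ − r·ln z₂)/(1 − r)
ln z₀ = (2.30259 − 0.60842×4.66344) / 0.39158 = -1.3657
z₀ = exp(-1.3657) = 0.2552 m

z₀ ≈ 0.26 m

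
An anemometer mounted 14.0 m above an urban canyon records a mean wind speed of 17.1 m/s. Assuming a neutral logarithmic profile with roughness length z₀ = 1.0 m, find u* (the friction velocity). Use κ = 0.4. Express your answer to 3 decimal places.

u* ≈ 2.592 m/s

Log law: V(z) = (u*/κ) · ln(z/z₀) ⇒ u* = κ · V / ln(z/z₀)
u* = 0.4 × 17.1 / ln(14.0/1.0) = 0.4 × 17.1 / 2.6391
   = 6.8400 / 2.6391 = 2.5918 m/s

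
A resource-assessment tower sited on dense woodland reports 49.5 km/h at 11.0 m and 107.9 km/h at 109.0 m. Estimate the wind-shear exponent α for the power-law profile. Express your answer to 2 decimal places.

Power law: V₂/V₁ = (z₂/z₁)^α ⇒ α = ln(V₂/V₁) / ln(z₂/z₁)
α = ln(107.9/49.5) / ln(109.0/11.0) = ln(2.1798) / ln(9.9091)
  = 0.77923 / 2.29345 = 0.33976

α ≈ 0.34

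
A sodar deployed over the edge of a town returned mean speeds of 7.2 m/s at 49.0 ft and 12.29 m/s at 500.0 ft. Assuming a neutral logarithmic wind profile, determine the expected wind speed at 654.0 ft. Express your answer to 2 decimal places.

12.88 m/s

Log law: V ∝ ln(z/z₀). From the pair, with r = V₁/V₂ = 0.58584,
ln z₀ = (ln z₁ − r·ln z₂)/(1 − r) = (3.8918 − 0.58584×6.2146)/0.41416 = 0.6061 → z₀ = 1.833 ft
V₃ = V₁ · ln(z₃/z₀)/ln(z₁/z₀) = 7.2 × 5.8770/3.2857 = 12.8784 m/s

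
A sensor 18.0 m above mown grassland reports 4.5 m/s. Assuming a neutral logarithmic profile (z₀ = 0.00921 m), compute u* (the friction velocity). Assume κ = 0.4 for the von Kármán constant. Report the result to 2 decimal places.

u* ≈ 0.24 m/s

Log law: V(z) = (u*/κ) · ln(z/z₀) ⇒ u* = κ · V / ln(z/z₀)
u* = 0.4 × 4.5 / ln(18.0/0.00921) = 0.4 × 4.5 / 7.5778
   = 1.8000 / 7.5778 = 0.2375 m/s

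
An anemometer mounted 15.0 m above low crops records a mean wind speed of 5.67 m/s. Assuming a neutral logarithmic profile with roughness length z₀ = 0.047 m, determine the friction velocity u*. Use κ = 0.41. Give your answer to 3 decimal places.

u* ≈ 0.403 m/s

Log law: V(z) = (u*/κ) · ln(z/z₀) ⇒ u* = κ · V / ln(z/z₀)
u* = 0.41 × 5.67 / ln(15.0/0.047) = 0.41 × 5.67 / 5.7657
   = 2.3247 / 5.7657 = 0.4032 m/s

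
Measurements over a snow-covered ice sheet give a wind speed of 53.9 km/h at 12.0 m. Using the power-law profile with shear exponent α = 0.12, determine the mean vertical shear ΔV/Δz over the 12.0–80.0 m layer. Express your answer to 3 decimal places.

Power law: V₂ = V₁ · (z₂/z₁)^α = 53.9 × (6.6667)^0.12 = 67.6796 km/h
ΔV/Δz = (67.6796 − 53.9)/(80.0 − 12.0) = 13.7796/68.0000 = 0.20264 km/h/m

0.203 km/h/m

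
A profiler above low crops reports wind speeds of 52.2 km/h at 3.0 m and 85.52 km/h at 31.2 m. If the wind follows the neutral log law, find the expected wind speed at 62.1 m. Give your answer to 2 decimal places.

Log law: V ∝ ln(z/z₀). From the pair, with r = V₁/V₂ = 0.61038,
ln z₀ = (ln z₁ − r·ln z₂)/(1 − r) = (1.0986 − 0.61038×3.4404)/0.38962 = -2.5701 → z₀ = 0.07653 m
V₃ = V₁ · ln(z₃/z₀)/ln(z₁/z₀) = 52.2 × 6.6989/3.6687 = 95.3138 km/h

95.31 km/h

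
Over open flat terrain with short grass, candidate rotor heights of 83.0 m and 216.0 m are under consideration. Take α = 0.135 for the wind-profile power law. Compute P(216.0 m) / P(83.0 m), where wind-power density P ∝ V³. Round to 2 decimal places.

Speed ratio: V_B/V_A = (z_B/z_A)^α = (216.0/83.0)^0.135 = (2.6024)^0.135 = 1.13783
Power-density ratio: P_B/P_A = (V_B/V_A)³ = (1.13783)³ = 1.47308

1.47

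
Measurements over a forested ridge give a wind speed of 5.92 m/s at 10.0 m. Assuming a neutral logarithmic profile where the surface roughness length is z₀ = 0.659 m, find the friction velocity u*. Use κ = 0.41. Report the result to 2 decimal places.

u* ≈ 0.89 m/s

Log law: V(z) = (u*/κ) · ln(z/z₀) ⇒ u* = κ · V / ln(z/z₀)
u* = 0.41 × 5.92 / ln(10.0/0.659) = 0.41 × 5.92 / 2.7196
   = 2.4272 / 2.7196 = 0.8925 m/s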